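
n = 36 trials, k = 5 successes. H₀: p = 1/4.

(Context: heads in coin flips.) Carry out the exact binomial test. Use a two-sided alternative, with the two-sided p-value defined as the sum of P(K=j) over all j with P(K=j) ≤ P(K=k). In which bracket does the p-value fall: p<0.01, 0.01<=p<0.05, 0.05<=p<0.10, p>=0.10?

Exact binomial: n=36, k=5, p₀=1/4=0.2500
P(X=j) = C(n,j)·p₀^j·(1−p₀)^(n−j); p = Σ P(X=j) over j with P(X=j) ≤ P(X=5)
p-value (two-sided) = 0.17567
→ bracket: p>=0.10

p-value bracket: p>=0.10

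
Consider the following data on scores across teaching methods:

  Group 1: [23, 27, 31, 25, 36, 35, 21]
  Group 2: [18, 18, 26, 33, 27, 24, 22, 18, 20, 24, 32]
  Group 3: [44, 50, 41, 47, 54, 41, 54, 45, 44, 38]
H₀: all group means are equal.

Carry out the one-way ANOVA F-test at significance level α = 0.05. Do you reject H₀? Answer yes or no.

reject H₀: yes

Group means [28.29, 23.82, 45.80], grand mean 32.786
SSB = Σnᵢ(x̄ᵢ−x̄)² = 2720.049; SSW = ΣΣ(x−x̄ᵢ)² = 758.665
MSB = 2720.049/2 = 1360.0247; MSW = 758.665/25 = 30.3466
F = MSB/MSW = 44.8164
df = (2, 25)
p-value (upper-tail) = 0.00000
At α=0.05: p < α → reject H₀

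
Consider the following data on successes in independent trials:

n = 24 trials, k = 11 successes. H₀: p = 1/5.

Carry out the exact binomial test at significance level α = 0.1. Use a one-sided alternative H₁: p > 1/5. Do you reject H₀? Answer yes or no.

reject H₀: yes

Exact binomial: n=24, k=11, p₀=1/5=0.2000
P(X≥11) from Σ C(n,i)·p₀^i·(1−p₀)^(n−i)
p-value (one-sided, H₁ greater) = 0.00379
At α=0.1: p < α → reject H₀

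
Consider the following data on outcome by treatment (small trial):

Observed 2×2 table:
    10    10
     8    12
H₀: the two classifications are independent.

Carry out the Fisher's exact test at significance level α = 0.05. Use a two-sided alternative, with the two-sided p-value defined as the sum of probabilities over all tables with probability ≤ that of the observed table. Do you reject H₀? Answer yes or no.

Margins: r₁=20, r₂=20, c₁=18, c₂=22, n=40
p_obs = C(20,10)·C(20,8)/C(40,18); sum pmf over tables with pmf ≤ p_obs
p-value (two-sided) = 0.75119
At α=0.05: p ≥ α → fail to reject H₀

reject H₀: no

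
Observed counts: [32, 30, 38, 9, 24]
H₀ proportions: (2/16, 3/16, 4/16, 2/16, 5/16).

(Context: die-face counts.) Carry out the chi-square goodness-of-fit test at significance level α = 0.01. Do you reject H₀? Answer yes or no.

reject H₀: yes

n = 133; E_i = n·p_i = [16.62, 24.94, 33.25, 16.62, 41.56]
χ² = (32−16.62)²/16.62 + (30−24.94)²/24.94 + (38−33.25)²/33.25 + (9−16.62)²/16.62 + (24−41.56)²/41.56 = 26.8436
df = 4
p-value (upper-tail) = 0.00002
At α=0.01: p < α → reject H₀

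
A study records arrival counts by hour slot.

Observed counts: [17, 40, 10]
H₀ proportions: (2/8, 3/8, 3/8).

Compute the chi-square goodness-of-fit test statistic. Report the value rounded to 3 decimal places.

n = 67; E_i = n·p_i = [16.75, 25.12, 25.12]
χ² = (17−16.75)²/16.75 + (40−25.12)²/25.12 + (10−25.12)²/25.12 = 17.9154
df = 2

test statistic = 17.915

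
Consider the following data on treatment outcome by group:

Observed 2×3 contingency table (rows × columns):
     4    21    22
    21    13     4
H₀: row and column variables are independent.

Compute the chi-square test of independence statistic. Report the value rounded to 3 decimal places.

test statistic = 25.234

Row totals [47, 38], col totals [25, 34, 26], n=85
χ² = (4−13.82)²/13.82 + (21−18.80)²/18.80 + (22−14.38)²/14.38 + (21−11.18)²/11.18 + (13−15.20)²/15.20 + (4−11.62)²/11.62 = 25.2338
df = 2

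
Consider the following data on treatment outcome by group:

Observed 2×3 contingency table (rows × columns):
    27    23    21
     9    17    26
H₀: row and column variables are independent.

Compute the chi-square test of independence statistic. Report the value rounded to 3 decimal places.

Row totals [71, 52], col totals [36, 40, 47], n=123
χ² = (27−20.78)²/20.78 + (23−23.09)²/23.09 + (21−27.13)²/27.13 + (9−15.22)²/15.22 + (17−16.91)²/16.91 + (26−19.87)²/19.87 = 7.6802
df = 2

test statistic = 7.680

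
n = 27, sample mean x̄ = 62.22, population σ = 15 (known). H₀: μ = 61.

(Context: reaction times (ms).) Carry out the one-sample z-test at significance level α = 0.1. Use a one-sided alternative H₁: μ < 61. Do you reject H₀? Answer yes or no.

reject H₀: no

SE = σ/√n = 15/√27 = 2.8868
z = (x̄−μ₀)/SE = (62.22−61)/2.8868 = 0.4226
p-value (one-sided, H₁ less) = 0.66371
At α=0.1: p ≥ α → fail to reject H₀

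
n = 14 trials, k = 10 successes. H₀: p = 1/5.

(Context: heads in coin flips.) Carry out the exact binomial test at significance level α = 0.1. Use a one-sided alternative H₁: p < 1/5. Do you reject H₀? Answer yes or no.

Exact binomial: n=14, k=10, p₀=1/5=0.2000
P(X≤10) from Σ C(n,i)·p₀^i·(1−p₀)^(n−i)
p-value (one-sided, H₁ less) = 1.00000
At α=0.1: p ≥ α → fail to reject H₀

reject H₀: no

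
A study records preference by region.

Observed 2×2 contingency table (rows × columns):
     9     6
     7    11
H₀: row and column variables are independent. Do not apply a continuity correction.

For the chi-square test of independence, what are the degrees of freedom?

degrees of freedom = 1

df = (r−1)(c−1) = (2−1)·(2−1) = 1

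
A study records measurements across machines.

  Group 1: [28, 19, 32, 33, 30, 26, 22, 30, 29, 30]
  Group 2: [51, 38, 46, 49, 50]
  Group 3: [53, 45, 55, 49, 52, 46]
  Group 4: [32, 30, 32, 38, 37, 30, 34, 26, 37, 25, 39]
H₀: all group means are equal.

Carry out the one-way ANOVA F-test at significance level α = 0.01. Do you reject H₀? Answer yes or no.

reject H₀: yes

Group means [27.90, 46.80, 50.00, 32.73], grand mean 36.656
SSB = Σnᵢ(x̄ᵢ−x̄)² = 2519.337; SSW = ΣΣ(x−x̄ᵢ)² = 591.882
MSB = 2519.337/3 = 839.7790; MSW = 591.882/28 = 21.1386
F = MSB/MSW = 39.7272
df = (3, 28)
p-value (upper-tail) = 0.00000
At α=0.01: p < α → reject H₀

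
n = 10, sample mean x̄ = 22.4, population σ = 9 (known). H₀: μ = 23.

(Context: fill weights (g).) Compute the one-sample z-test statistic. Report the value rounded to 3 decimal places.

SE = σ/√n = 9/√10 = 2.8460
z = (x̄−μ₀)/SE = (22.4−23)/2.8460 = -0.2108

test statistic = -0.211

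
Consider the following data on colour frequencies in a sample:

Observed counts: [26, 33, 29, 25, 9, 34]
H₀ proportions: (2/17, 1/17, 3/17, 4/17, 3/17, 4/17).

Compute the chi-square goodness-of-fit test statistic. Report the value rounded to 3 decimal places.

test statistic = 81.519

n = 156; E_i = n·p_i = [18.35, 9.18, 27.53, 36.71, 27.53, 36.71]
χ² = (26−18.35)²/18.35 + (33−9.18)²/9.18 + (29−27.53)²/27.53 + (25−36.71)²/36.71 + (9−27.53)²/27.53 + (34−36.71)²/36.71 = 81.5187
df = 5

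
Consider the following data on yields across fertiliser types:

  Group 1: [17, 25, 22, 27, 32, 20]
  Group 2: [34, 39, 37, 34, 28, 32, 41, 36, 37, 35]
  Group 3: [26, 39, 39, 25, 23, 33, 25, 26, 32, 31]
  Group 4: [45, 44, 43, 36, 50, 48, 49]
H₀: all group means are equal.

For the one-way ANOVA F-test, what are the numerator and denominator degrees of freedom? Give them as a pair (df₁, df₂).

k = 4 groups, N = 33 total
df = (k−1, N−k) = (4−1, 33−4) = (3, 29)

degrees of freedom = [3, 29]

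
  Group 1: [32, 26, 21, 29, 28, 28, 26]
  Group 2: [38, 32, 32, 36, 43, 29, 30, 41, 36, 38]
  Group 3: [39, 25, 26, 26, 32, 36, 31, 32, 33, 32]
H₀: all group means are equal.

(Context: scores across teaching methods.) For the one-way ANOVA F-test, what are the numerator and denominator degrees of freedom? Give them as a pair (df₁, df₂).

k = 3 groups, N = 27 total
df = (k−1, N−k) = (3−1, 27−3) = (2, 24)

degrees of freedom = [2, 24]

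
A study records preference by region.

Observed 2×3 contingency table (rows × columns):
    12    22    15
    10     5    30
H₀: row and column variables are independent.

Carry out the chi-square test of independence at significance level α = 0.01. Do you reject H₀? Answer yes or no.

reject H₀: yes

Row totals [49, 45], col totals [22, 27, 45], n=94
χ² = (12−11.47)²/11.47 + (22−14.07)²/14.07 + (15−23.46)²/23.46 + (10−10.53)²/10.53 + (5−12.93)²/12.93 + (30−21.54)²/21.54 = 15.7438
df = 2
p-value (upper-tail) = 0.00038
At α=0.01: p < α → reject H₀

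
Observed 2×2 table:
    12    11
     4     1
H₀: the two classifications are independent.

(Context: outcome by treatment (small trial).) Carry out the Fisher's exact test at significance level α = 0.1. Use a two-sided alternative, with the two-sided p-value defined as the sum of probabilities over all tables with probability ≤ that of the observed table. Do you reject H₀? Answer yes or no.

Margins: r₁=23, r₂=5, c₁=16, c₂=12, n=28
p_obs = C(23,12)·C(5,4)/C(28,16); sum pmf over tables with pmf ≤ p_obs
p-value (two-sided) = 0.35531
At α=0.1: p ≥ α → fail to reject H₀

reject H₀: no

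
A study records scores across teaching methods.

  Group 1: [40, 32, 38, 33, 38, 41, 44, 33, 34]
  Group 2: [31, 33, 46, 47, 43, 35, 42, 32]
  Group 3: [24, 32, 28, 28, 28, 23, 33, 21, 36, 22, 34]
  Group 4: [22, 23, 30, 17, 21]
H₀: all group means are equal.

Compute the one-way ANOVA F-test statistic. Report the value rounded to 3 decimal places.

test statistic = 14.308

Group means [37.00, 38.62, 28.09, 22.60], grand mean 32.242
SSB = Σnᵢ(x̄ᵢ−x̄)² = 1184.077; SSW = ΣΣ(x−x̄ᵢ)² = 799.984
MSB = 1184.077/3 = 394.6922; MSW = 799.984/29 = 27.5857
F = MSB/MSW = 14.3079
df = (3, 29)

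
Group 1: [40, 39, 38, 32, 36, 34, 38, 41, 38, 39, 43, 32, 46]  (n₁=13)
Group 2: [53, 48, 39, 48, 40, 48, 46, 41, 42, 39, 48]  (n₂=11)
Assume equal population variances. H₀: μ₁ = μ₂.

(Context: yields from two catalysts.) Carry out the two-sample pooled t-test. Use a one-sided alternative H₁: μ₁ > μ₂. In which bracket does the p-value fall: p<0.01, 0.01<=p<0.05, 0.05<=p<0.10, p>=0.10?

p-value bracket: p>=0.10

x̄₁=38.154, s₁=4.038, n₁=13
x̄₂=44.727, s₂=4.714, n₂=11
s_p² = [12·4.038² + 10·4.714²]/22 = 18.9943
SE = √(s_p²·(1/13+1/11)) = 1.7855
t = (38.154−44.727)/1.7855 = -3.6817
df = 22
p-value (one-sided, H₁ greater) = 0.99935
→ bracket: p>=0.10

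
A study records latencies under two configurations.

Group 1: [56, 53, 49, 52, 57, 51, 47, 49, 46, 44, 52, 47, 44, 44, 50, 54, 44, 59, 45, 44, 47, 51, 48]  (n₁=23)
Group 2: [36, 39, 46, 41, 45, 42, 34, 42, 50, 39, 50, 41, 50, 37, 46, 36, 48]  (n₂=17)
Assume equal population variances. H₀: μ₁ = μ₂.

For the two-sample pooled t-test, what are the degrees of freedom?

df = n₁ + n₂ − 2 = 23 + 17 − 2 = 38

degrees of freedom = 38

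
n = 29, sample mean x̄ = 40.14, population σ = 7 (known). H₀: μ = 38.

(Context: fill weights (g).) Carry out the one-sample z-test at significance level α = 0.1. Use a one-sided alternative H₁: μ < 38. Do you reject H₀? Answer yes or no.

reject H₀: no

SE = σ/√n = 7/√29 = 1.2999
z = (x̄−μ₀)/SE = (40.14−38)/1.2999 = 1.6463
p-value (one-sided, H₁ less) = 0.95015
At α=0.1: p ≥ α → fail to reject H₀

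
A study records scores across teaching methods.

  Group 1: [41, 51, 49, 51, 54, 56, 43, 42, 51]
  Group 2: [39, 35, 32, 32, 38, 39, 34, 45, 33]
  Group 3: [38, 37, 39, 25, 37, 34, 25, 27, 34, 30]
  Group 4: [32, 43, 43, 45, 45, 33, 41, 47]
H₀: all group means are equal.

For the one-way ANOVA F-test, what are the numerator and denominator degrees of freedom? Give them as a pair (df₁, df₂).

degrees of freedom = [3, 32]

k = 4 groups, N = 36 total
df = (k−1, N−k) = (4−1, 36−4) = (3, 32)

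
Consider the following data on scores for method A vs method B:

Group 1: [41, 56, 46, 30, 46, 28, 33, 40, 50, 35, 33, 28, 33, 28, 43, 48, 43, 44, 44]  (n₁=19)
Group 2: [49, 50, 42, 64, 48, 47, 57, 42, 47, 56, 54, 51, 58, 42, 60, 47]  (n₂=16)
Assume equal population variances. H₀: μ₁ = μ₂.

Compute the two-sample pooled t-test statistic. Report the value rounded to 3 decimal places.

x̄₁=39.421, s₁=8.302, n₁=19
x̄₂=50.875, s₂=6.702, n₂=16
s_p² = [18·8.302² + 15·6.702²]/33 = 58.0116
SE = √(s_p²·(1/19+1/16)) = 2.5844
t = (39.421−50.875)/2.5844 = -4.4320
df = 33

test statistic = -4.432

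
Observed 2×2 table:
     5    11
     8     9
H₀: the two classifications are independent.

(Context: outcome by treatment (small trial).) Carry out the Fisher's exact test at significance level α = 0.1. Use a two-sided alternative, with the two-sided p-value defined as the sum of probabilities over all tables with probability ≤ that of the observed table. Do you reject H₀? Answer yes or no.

Margins: r₁=16, r₂=17, c₁=13, c₂=20, n=33
p_obs = C(16,5)·C(17,8)/C(33,13); sum pmf over tables with pmf ≤ p_obs
p-value (two-sided) = 0.48127
At α=0.1: p ≥ α → fail to reject H₀

reject H₀: no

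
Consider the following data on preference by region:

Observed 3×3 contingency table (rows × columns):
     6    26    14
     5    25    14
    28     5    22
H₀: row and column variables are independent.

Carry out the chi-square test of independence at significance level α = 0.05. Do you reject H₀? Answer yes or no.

Row totals [46, 44, 55], col totals [39, 56, 50], n=145
χ² = (6−12.37)²/12.37 + (26−17.77)²/17.77 + (14−15.86)²/15.86 + (5−11.83)²/11.83 + (25−16.99)²/16.99 + (14−15.17)²/15.17 + (28−14.79)²/14.79 + (5−21.24)²/21.24 + (22−18.97)²/18.97 = 39.8224
df = 4
p-value (upper-tail) = 0.00000
At α=0.05: p < α → reject H₀

reject H₀: yes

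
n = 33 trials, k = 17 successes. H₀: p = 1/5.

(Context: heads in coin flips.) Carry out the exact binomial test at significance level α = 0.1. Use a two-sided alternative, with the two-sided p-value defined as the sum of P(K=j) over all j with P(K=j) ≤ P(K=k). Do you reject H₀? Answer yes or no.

reject H₀: yes

Exact binomial: n=33, k=17, p₀=1/5=0.2000
P(X=j) = C(n,j)·p₀^j·(1−p₀)^(n−j); p = Σ P(X=j) over j with P(X=j) ≤ P(X=17)
p-value (two-sided) = 0.00005
At α=0.1: p < α → reject H₀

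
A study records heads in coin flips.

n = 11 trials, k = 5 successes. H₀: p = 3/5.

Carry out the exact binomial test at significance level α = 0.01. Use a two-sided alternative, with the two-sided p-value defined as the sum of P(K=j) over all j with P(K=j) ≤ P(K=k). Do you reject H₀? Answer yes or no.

Exact binomial: n=11, k=5, p₀=3/5=0.6000
P(X=j) = C(n,j)·p₀^j·(1−p₀)^(n−j); p = Σ P(X=j) over j with P(X=j) ≤ P(X=5)
p-value (two-sided) = 0.36542
At α=0.01: p ≥ α → fail to reject H₀

reject H₀: no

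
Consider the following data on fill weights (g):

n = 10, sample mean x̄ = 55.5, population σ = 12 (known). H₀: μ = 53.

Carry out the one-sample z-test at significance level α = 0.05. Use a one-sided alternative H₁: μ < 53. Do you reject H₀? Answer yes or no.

reject H₀: no

SE = σ/√n = 12/√10 = 3.7947
z = (x̄−μ₀)/SE = (55.5−53)/3.7947 = 0.6588
p-value (one-sided, H₁ less) = 0.74499
At α=0.05: p ≥ α → fail to reject H₀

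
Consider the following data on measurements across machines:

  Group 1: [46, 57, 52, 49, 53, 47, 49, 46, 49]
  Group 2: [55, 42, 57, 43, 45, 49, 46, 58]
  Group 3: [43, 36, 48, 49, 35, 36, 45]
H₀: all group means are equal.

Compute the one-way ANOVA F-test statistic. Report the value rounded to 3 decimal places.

Group means [49.78, 49.38, 41.71], grand mean 47.292
SSB = Σnᵢ(x̄ᵢ−x̄)² = 308.099; SSW = ΣΣ(x−x̄ᵢ)² = 610.859
MSB = 308.099/2 = 154.0496; MSW = 610.859/21 = 29.0885
F = MSB/MSW = 5.2959
df = (2, 21)

test statistic = 5.296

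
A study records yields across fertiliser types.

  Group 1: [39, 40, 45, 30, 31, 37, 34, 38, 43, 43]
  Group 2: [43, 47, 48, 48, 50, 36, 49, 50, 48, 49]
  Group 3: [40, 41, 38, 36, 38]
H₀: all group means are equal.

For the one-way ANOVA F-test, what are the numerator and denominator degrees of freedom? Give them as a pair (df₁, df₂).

k = 3 groups, N = 25 total
df = (k−1, N−k) = (3−1, 25−3) = (2, 22)

degrees of freedom = [2, 22]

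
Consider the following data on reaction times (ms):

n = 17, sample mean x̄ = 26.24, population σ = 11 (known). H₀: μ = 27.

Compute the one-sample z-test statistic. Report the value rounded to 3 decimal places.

test statistic = -0.285

SE = σ/√n = 11/√17 = 2.6679
z = (x̄−μ₀)/SE = (26.24−27)/2.6679 = -0.2849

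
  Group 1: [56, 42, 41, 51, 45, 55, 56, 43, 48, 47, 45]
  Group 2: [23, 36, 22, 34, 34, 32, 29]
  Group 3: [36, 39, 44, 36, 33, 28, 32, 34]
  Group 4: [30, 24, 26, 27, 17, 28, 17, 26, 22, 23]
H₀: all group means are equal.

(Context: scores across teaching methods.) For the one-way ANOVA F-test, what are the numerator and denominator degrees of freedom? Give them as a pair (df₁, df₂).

degrees of freedom = [3, 32]

k = 4 groups, N = 36 total
df = (k−1, N−k) = (4−1, 36−4) = (3, 32)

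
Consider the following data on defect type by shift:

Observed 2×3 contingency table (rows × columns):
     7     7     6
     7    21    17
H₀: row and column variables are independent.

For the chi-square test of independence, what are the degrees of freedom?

degrees of freedom = 2

df = (r−1)(c−1) = (2−1)·(3−1) = 2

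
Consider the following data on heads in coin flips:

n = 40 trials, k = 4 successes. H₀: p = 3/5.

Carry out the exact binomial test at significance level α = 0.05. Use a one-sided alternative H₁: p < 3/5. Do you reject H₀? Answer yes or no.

reject H₀: yes

Exact binomial: n=40, k=4, p₀=3/5=0.6000
P(X≤4) from Σ C(n,i)·p₀^i·(1−p₀)^(n−i)
p-value (one-sided, H₁ less) = 0.00000
At α=0.05: p < α → reject H₀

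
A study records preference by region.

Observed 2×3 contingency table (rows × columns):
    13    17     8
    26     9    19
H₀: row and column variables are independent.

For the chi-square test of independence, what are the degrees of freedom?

degrees of freedom = 2

df = (r−1)(c−1) = (2−1)·(3−1) = 2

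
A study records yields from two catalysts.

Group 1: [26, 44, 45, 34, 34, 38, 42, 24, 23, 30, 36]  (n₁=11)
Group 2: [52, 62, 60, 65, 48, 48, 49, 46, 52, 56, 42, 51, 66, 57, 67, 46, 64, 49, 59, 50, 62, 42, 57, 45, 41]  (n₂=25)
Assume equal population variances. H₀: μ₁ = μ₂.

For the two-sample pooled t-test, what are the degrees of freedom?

df = n₁ + n₂ − 2 = 11 + 25 − 2 = 34

degrees of freedom = 34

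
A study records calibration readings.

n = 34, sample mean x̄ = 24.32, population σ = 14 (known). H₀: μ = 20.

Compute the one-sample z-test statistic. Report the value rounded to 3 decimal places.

SE = σ/√n = 14/√34 = 2.4010
z = (x̄−μ₀)/SE = (24.32−20)/2.4010 = 1.7993

test statistic = 1.799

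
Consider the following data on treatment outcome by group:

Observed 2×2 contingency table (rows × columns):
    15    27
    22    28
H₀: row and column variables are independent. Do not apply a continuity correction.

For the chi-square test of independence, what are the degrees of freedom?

degrees of freedom = 1

df = (r−1)(c−1) = (2−1)·(2−1) = 1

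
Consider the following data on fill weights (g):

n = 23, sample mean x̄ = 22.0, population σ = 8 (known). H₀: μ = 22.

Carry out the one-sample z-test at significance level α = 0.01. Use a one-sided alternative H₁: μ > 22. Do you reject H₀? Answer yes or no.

reject H₀: no

SE = σ/√n = 8/√23 = 1.6681
z = (x̄−μ₀)/SE = (22.0−22)/1.6681 = 0.0000
p-value (one-sided, H₁ greater) = 0.50000
At α=0.01: p ≥ α → fail to reject H₀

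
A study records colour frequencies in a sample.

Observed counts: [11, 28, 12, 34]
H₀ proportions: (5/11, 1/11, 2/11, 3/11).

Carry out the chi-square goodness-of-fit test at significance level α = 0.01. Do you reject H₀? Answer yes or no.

reject H₀: yes

n = 85; E_i = n·p_i = [38.64, 7.73, 15.45, 23.18]
χ² = (11−38.64)²/38.64 + (28−7.73)²/7.73 + (12−15.45)²/15.45 + (34−23.18)²/23.18 = 78.7749
df = 3
p-value (upper-tail) = 0.00000
At α=0.01: p < α → reject H₀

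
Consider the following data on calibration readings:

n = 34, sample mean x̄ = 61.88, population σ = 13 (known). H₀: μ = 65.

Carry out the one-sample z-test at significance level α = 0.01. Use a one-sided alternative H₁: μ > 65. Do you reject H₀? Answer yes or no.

SE = σ/√n = 13/√34 = 2.2295
z = (x̄−μ₀)/SE = (61.88−65)/2.2295 = -1.3994
p-value (one-sided, H₁ greater) = 0.91916
At α=0.01: p ≥ α → fail to reject H₀

reject H₀: no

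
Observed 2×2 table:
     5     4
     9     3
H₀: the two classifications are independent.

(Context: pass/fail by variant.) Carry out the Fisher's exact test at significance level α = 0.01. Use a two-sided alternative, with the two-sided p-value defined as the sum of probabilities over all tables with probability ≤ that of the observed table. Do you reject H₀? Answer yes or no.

Margins: r₁=9, r₂=12, c₁=14, c₂=7, n=21
p_obs = C(9,5)·C(12,9)/C(21,14); sum pmf over tables with pmf ≤ p_obs
p-value (two-sided) = 0.39721
At α=0.01: p ≥ α → fail to reject H₀

reject H₀: no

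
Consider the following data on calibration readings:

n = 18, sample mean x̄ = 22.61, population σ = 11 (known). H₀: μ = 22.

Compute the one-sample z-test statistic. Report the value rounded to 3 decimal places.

SE = σ/√n = 11/√18 = 2.5927
z = (x̄−μ₀)/SE = (22.61−22)/2.5927 = 0.2353

test statistic = 0.235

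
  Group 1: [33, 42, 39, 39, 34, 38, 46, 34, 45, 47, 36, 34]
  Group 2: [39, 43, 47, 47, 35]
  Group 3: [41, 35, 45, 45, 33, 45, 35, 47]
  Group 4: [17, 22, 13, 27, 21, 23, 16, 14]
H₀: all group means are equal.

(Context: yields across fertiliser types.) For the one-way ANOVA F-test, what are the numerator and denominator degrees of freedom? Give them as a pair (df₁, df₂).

degrees of freedom = [3, 29]

k = 4 groups, N = 33 total
df = (k−1, N−k) = (4−1, 33−4) = (3, 29)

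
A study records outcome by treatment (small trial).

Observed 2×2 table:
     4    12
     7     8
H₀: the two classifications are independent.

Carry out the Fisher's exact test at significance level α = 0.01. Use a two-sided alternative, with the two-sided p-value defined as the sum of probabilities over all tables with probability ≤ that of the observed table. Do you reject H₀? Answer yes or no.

Margins: r₁=16, r₂=15, c₁=11, c₂=20, n=31
p_obs = C(16,4)·C(15,7)/C(31,11); sum pmf over tables with pmf ≤ p_obs
p-value (two-sided) = 0.27337
At α=0.01: p ≥ α → fail to reject H₀

reject H₀: no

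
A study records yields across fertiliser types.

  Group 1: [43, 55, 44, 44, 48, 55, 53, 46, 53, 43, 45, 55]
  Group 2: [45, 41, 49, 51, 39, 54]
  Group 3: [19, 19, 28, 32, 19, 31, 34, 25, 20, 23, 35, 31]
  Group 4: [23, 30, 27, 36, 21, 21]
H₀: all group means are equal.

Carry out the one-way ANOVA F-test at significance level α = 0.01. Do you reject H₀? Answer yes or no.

Group means [48.67, 46.50, 26.33, 26.33], grand mean 37.139
SSB = Σnᵢ(x̄ᵢ−x̄)² = 4222.139; SSW = ΣΣ(x−x̄ᵢ)² = 1060.167
MSB = 4222.139/3 = 1407.3796; MSW = 1060.167/32 = 33.1302
F = MSB/MSW = 42.4803
df = (3, 32)
p-value (upper-tail) = 0.00000
At α=0.01: p < α → reject H₀

reject H₀: yes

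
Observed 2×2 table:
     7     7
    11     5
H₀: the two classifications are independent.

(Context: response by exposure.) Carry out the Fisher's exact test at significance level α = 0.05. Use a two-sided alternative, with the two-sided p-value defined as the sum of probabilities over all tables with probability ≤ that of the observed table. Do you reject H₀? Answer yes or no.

reject H₀: no

Margins: r₁=14, r₂=16, c₁=18, c₂=12, n=30
p_obs = C(14,7)·C(16,11)/C(30,18); sum pmf over tables with pmf ≤ p_obs
p-value (two-sided) = 0.45717
At α=0.05: p ≥ α → fail to reject H₀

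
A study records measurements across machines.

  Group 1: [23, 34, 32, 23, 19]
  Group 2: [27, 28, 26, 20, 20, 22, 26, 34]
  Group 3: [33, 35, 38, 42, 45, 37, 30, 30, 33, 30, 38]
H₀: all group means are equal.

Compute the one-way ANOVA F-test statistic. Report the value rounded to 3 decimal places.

test statistic = 10.668

Group means [26.20, 25.38, 35.55], grand mean 30.208
SSB = Σnᵢ(x̄ᵢ−x̄)² = 580.556; SSW = ΣΣ(x−x̄ᵢ)² = 571.402
MSB = 580.556/2 = 290.2780; MSW = 571.402/21 = 27.2096
F = MSB/MSW = 10.6682
df = (2, 21)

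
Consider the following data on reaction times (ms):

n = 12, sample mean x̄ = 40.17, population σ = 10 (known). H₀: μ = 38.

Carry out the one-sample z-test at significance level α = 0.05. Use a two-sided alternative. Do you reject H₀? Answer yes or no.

SE = σ/√n = 10/√12 = 2.8868
z = (x̄−μ₀)/SE = (40.17−38)/2.8868 = 0.7517
p-value (two-sided) = 0.45223
At α=0.05: p ≥ α → fail to reject H₀

reject H₀: no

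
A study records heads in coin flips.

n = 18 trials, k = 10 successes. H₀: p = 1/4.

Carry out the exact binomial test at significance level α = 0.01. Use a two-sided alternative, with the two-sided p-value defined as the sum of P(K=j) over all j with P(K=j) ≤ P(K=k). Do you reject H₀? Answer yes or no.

Exact binomial: n=18, k=10, p₀=1/4=0.2500
P(X=j) = C(n,j)·p₀^j·(1−p₀)^(n−j); p = Σ P(X=j) over j with P(X=j) ≤ P(X=10)
p-value (two-sided) = 0.00542
At α=0.01: p < α → reject H₀

reject H₀: yes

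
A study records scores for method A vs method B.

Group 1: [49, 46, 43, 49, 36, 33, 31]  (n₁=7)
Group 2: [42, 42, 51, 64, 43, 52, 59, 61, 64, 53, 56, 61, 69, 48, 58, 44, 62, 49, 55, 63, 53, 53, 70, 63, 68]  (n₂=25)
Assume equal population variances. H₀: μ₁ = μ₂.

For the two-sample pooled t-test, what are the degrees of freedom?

df = n₁ + n₂ − 2 = 7 + 25 − 2 = 30

degrees of freedom = 30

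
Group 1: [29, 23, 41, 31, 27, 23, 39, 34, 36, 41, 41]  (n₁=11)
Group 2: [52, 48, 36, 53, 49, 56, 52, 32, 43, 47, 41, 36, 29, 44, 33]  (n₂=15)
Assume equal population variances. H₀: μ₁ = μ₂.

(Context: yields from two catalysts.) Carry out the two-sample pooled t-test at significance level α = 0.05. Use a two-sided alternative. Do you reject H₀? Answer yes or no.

reject H₀: yes

x̄₁=33.182, s₁=7.026, n₁=11
x̄₂=43.400, s₂=8.559, n₂=15
s_p² = [10·7.026² + 14·8.559²]/24 = 63.3015
SE = √(s_p²·(1/11+1/15)) = 3.1583
t = (33.182−43.400)/3.1583 = -3.2354
df = 24
p-value (two-sided) = 0.00353
At α=0.05: p < α → reject H₀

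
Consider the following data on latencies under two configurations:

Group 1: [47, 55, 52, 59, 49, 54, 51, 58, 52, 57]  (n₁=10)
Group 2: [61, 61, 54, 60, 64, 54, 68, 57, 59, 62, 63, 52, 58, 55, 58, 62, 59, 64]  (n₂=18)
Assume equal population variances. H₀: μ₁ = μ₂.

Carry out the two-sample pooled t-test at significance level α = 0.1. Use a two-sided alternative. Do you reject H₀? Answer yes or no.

x̄₁=53.400, s₁=3.921, n₁=10
x̄₂=59.500, s₂=4.134, n₂=18
s_p² = [9·3.921² + 17·4.134²]/26 = 16.4962
SE = √(s_p²·(1/10+1/18)) = 1.6019
t = (53.400−59.500)/1.6019 = -3.8080
df = 26
p-value (two-sided) = 0.00077
At α=0.1: p < α → reject H₀

reject H₀: yes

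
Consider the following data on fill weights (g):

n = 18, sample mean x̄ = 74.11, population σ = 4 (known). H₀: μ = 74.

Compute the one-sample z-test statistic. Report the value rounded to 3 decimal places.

SE = σ/√n = 4/√18 = 0.9428
z = (x̄−μ₀)/SE = (74.11−74)/0.9428 = 0.1167

test statistic = 0.117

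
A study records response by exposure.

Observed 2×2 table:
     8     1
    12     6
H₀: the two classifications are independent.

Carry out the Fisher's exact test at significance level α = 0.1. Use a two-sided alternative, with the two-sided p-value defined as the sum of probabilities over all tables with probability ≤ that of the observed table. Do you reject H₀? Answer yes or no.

Margins: r₁=9, r₂=18, c₁=20, c₂=7, n=27
p_obs = C(9,8)·C(18,12)/C(27,20); sum pmf over tables with pmf ≤ p_obs
p-value (two-sided) = 0.36321
At α=0.1: p ≥ α → fail to reject H₀

reject H₀: no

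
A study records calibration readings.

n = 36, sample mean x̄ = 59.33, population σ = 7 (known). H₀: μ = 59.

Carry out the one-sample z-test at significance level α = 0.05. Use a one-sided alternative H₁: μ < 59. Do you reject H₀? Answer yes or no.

SE = σ/√n = 7/√36 = 1.1667
z = (x̄−μ₀)/SE = (59.33−59)/1.1667 = 0.2829
p-value (one-sided, H₁ less) = 0.61136
At α=0.05: p ≥ α → fail to reject H₀

reject H₀: no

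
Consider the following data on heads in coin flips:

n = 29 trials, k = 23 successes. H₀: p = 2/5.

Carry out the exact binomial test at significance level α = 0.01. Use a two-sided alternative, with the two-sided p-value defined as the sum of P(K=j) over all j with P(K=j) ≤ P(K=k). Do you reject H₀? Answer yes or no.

Exact binomial: n=29, k=23, p₀=2/5=0.4000
P(X=j) = C(n,j)·p₀^j·(1−p₀)^(n−j); p = Σ P(X=j) over j with P(X=j) ≤ P(X=23)
p-value (two-sided) = 0.00003
At α=0.01: p < α → reject H₀

reject H₀: yes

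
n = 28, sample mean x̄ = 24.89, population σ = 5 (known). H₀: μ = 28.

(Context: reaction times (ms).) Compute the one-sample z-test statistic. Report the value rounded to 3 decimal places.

test statistic = -3.291

SE = σ/√n = 5/√28 = 0.9449
z = (x̄−μ₀)/SE = (24.89−28)/0.9449 = -3.2913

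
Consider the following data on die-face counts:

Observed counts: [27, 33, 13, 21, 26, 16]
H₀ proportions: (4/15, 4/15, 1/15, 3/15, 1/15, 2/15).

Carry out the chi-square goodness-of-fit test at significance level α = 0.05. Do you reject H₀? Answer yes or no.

reject H₀: yes

n = 136; E_i = n·p_i = [36.27, 36.27, 9.07, 27.20, 9.07, 18.13]
χ² = (27−36.27)²/36.27 + (33−36.27)²/36.27 + (13−9.07)²/9.07 + (21−27.20)²/27.20 + (26−9.07)²/9.07 + (16−18.13)²/18.13 = 37.6581
df = 5
p-value (upper-tail) = 0.00000
At α=0.05: p < α → reject H₀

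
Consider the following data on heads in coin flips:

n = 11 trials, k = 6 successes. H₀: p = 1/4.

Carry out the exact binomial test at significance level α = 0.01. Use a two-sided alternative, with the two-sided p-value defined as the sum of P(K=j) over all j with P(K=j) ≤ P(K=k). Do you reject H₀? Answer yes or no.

Exact binomial: n=11, k=6, p₀=1/4=0.2500
P(X=j) = C(n,j)·p₀^j·(1−p₀)^(n−j); p = Σ P(X=j) over j with P(X=j) ≤ P(X=6)
p-value (two-sided) = 0.03433
At α=0.01: p ≥ α → fail to reject H₀

reject H₀: no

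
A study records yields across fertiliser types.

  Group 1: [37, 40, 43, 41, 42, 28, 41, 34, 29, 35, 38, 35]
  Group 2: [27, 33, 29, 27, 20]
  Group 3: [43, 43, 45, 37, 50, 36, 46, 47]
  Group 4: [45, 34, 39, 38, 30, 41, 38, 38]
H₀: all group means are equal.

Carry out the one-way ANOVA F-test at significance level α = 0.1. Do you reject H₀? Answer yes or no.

reject H₀: yes

Group means [36.92, 27.20, 43.38, 37.88], grand mean 37.242
SSB = Σnᵢ(x̄ᵢ−x̄)² = 809.594; SSW = ΣΣ(x−x̄ᵢ)² = 654.467
MSB = 809.594/3 = 269.8646; MSW = 654.467/29 = 22.5678
F = MSB/MSW = 11.9579
df = (3, 29)
p-value (upper-tail) = 0.00003
At α=0.1: p < α → reject H₀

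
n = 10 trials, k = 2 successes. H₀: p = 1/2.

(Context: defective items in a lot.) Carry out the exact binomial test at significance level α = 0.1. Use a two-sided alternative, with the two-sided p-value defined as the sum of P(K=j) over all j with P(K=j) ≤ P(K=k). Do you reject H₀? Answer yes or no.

Exact binomial: n=10, k=2, p₀=1/2=0.5000
P(X=j) = C(n,j)·p₀^j·(1−p₀)^(n−j); p = Σ P(X=j) over j with P(X=j) ≤ P(X=2)
p-value (two-sided) = 0.10938
At α=0.1: p ≥ α → fail to reject H₀

reject H₀: no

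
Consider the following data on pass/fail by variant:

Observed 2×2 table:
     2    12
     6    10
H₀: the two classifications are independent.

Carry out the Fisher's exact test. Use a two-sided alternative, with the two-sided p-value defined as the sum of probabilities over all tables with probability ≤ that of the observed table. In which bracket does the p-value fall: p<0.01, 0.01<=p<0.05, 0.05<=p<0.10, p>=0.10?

p-value bracket: p>=0.10

Margins: r₁=14, r₂=16, c₁=8, c₂=22, n=30
p_obs = C(14,2)·C(16,6)/C(30,8); sum pmf over tables with pmf ≤ p_obs
p-value (two-sided) = 0.22553
→ bracket: p>=0.10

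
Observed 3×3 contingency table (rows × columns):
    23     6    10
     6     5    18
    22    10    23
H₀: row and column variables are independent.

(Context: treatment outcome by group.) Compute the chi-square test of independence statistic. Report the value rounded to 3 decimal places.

Row totals [39, 29, 55], col totals [51, 21, 51], n=123
χ² = (23−16.17)²/16.17 + (6−6.66)²/6.66 + (10−16.17)²/16.17 + (6−12.02)²/12.02 + (5−4.95)²/4.95 + (18−12.02)²/12.02 + (22−22.80)²/22.80 + (10−9.39)²/9.39 + (23−22.80)²/22.80 = 11.3621
df = 4

test statistic = 11.362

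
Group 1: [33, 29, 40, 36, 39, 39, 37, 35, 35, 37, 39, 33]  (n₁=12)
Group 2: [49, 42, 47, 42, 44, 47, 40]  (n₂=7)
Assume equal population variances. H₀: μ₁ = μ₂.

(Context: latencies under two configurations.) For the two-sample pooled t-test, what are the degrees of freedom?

degrees of freedom = 17

df = n₁ + n₂ − 2 = 12 + 7 − 2 = 17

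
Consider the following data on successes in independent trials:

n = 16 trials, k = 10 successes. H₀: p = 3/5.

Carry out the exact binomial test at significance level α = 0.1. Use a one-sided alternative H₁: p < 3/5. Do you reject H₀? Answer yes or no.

reject H₀: no

Exact binomial: n=16, k=10, p₀=3/5=0.6000
P(X≤10) from Σ C(n,i)·p₀^i·(1−p₀)^(n−i)
p-value (one-sided, H₁ less) = 0.67116
At α=0.1: p ≥ α → fail to reject H₀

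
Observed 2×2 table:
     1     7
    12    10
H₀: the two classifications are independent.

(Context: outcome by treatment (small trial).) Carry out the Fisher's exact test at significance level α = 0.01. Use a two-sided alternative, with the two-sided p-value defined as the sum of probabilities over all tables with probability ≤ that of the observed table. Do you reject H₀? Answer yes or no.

Margins: r₁=8, r₂=22, c₁=13, c₂=17, n=30
p_obs = C(8,1)·C(22,12)/C(30,13); sum pmf over tables with pmf ≤ p_obs
p-value (two-sided) = 0.09243
At α=0.01: p ≥ α → fail to reject H₀

reject H₀: no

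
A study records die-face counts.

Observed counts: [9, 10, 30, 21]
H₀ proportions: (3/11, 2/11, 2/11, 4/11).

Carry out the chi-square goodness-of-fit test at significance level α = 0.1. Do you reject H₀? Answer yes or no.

reject H₀: yes

n = 70; E_i = n·p_i = [19.09, 12.73, 12.73, 25.45]
χ² = (9−19.09)²/19.09 + (10−12.73)²/12.73 + (30−12.73)²/12.73 + (21−25.45)²/25.45 = 30.1393
df = 3
p-value (upper-tail) = 0.00000
At α=0.1: p < α → reject H₀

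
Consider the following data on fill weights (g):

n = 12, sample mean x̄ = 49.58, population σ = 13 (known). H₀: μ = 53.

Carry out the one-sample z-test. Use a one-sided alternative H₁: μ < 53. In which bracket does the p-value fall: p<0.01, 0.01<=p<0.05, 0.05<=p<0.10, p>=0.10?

SE = σ/√n = 13/√12 = 3.7528
z = (x̄−μ₀)/SE = (49.58−53)/3.7528 = -0.9113
p-value (one-sided, H₁ less) = 0.18106
→ bracket: p>=0.10

p-value bracket: p>=0.10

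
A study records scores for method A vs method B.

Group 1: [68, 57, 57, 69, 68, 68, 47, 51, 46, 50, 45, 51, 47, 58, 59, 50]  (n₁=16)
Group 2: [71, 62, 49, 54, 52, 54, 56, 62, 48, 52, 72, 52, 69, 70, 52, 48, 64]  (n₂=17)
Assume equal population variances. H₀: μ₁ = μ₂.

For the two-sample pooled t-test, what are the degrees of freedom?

df = n₁ + n₂ − 2 = 16 + 17 − 2 = 31

degrees of freedom = 31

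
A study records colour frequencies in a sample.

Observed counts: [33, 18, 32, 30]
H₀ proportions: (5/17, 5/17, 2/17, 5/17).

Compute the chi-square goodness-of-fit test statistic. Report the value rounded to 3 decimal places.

n = 113; E_i = n·p_i = [33.24, 33.24, 13.29, 33.24]
χ² = (33−33.24)²/33.24 + (18−33.24)²/33.24 + (32−13.29)²/13.29 + (30−33.24)²/33.24 = 33.6212
df = 3

test statistic = 33.621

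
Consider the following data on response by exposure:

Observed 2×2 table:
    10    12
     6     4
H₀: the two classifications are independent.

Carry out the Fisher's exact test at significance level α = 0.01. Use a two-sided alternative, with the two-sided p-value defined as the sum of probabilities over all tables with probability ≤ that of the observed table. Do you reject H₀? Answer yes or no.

reject H₀: no

Margins: r₁=22, r₂=10, c₁=16, c₂=16, n=32
p_obs = C(22,10)·C(10,6)/C(32,16); sum pmf over tables with pmf ≤ p_obs
p-value (two-sided) = 0.70425
At α=0.01: p ≥ α → fail to reject H₀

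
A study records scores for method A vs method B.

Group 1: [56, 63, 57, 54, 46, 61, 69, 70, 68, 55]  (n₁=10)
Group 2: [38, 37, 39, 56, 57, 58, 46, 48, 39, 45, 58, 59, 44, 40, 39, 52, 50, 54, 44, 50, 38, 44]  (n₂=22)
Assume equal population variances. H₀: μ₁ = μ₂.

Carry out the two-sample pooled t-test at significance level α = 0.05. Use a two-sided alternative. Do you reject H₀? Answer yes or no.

reject H₀: yes

x̄₁=59.900, s₁=7.724, n₁=10
x̄₂=47.045, s₂=7.543, n₂=22
s_p² = [9·7.724² + 21·7.543²]/30 = 57.7285
SE = √(s_p²·(1/10+1/22)) = 2.8977
t = (59.900−47.045)/2.8977 = 4.4361
df = 30
p-value (two-sided) = 0.00011
At α=0.05: p < α → reject H₀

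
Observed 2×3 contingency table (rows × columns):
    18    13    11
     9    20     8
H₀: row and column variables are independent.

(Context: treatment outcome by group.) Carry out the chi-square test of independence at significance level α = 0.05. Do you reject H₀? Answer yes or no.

Row totals [42, 37], col totals [27, 33, 19], n=79
χ² = (18−14.35)²/14.35 + (13−17.54)²/17.54 + (11−10.10)²/10.10 + (9−12.65)²/12.65 + (20−15.46)²/15.46 + (8−8.90)²/8.90 = 4.6607
df = 2
p-value (upper-tail) = 0.09726
At α=0.05: p ≥ α → fail to reject H₀

reject H₀: no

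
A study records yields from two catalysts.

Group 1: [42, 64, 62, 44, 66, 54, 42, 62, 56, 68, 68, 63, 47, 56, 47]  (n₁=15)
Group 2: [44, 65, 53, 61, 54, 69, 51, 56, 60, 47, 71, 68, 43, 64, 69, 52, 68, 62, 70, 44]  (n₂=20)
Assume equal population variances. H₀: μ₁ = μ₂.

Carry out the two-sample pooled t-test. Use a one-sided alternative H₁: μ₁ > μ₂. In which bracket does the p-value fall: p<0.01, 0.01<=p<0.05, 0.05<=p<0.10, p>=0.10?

p-value bracket: p>=0.10

x̄₁=56.067, s₁=9.543, n₁=15
x̄₂=58.550, s₂=9.545, n₂=20
s_p² = [14·9.543² + 19·9.545²]/33 = 91.0874
SE = √(s_p²·(1/15+1/20)) = 3.2599
t = (56.067−58.550)/3.2599 = -0.7618
df = 33
p-value (one-sided, H₁ greater) = 0.77420
→ bracket: p>=0.10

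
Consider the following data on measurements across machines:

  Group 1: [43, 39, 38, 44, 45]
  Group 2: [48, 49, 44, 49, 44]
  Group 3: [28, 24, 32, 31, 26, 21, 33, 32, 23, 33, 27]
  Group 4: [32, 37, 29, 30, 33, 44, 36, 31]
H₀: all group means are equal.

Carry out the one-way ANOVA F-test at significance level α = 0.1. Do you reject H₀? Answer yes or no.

reject H₀: yes

Group means [41.80, 46.80, 28.18, 34.00], grand mean 35.345
SSB = Σnᵢ(x̄ᵢ−x̄)² = 1443.315; SSW = ΣΣ(x−x̄ᵢ)² = 419.236
MSB = 1443.315/3 = 481.1051; MSW = 419.236/25 = 16.7695
F = MSB/MSW = 28.6894
df = (3, 25)
p-value (upper-tail) = 0.00000
At α=0.1: p < α → reject H₀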